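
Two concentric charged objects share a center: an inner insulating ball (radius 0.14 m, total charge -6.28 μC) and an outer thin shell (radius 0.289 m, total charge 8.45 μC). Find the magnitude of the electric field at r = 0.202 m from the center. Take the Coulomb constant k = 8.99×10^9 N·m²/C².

By spherical symmetry E is radial; choose a Gaussian sphere of radius r = 0.202 m (between the bodies, 0.14 m < r < 0.289 m).
Only the inner charge is enclosed; the outer shell contributes nothing inside itself. Q_enc = -6.28 μC = -6.28e-6 C.
Gauss's law: E·4πr² = Q_enc/ε₀.
E = k|Q_enc|/r² = (8.99×10^9)(6.28×10^-6)/(0.202)² = 1.38e6 N/C.

E = 1.38×10^6 N/C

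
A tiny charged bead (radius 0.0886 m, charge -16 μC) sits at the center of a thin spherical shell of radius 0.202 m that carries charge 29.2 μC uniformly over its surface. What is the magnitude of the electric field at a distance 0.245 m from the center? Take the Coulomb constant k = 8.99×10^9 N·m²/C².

Symmetry ⇒ E = E(r) r̂. Gaussian sphere of radius r = 0.245 m (r > 0.202 m, enclosing both).
Q_enc = (-16 μC) + (29.2 μC) = 1.32e-5 C.
Applying ∮E·dA = Q_enc/ε₀ with Φ = E(4πr²):
E = k|Q_enc|/r² = (8.99×10^9)(1.32e-5)/(0.245)² = 1.98×10^6 N/C.

E = 1.98e6 N/C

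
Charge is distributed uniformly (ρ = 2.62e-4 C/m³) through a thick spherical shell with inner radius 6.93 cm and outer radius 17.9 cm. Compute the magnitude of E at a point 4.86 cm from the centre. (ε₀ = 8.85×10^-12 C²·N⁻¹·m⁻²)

E = 0 (no enclosed charge)

Take a concentric spherical Gaussian surface of radius r = 4.86 cm (r < 6.93 cm, inside the empty cavity).
Q_enc = 0 (all charge lies at larger r); Gauss's law gives E = 0.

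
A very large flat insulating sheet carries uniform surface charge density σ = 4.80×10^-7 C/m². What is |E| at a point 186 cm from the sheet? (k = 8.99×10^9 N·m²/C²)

By planar symmetry E is perpendicular to the sheet and uniform; use a Gaussian pillbox with flat faces of area A on each side of the sheet.
Flux Φ = 2EA and Q_enc = σA, so 2EA = σA/ε₀ ⇒ E = |σ|/(2ε₀), independent of distance.
E = 2πk|σ| = 2π(8.99×10^9)(4.80e-7) = 2.71e4 N/C.

2.71e4 V/m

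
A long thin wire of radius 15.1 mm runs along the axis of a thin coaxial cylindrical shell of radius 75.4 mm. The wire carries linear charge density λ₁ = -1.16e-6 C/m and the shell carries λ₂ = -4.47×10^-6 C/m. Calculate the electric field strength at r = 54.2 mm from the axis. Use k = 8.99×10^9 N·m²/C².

3.85×10^5 N/C

Coaxial Gaussian cylinder, radius r = 54.2 mm, length L (between the conductors, 15.1 mm < r < 75.4 mm).
The shell at 75.4 mm lies outside the Gaussian surface, so λ_enc = λ₁ = -1.16e-6 C/m.
By Gauss's law (flux through the curved wall only), E·2πrL = λ_enc L/ε₀.
E = 2k|λ_enc|/r = 2(8.99×10^9)(1.16×10^-6)/(0.0542) = 3.85×10^5 N/C.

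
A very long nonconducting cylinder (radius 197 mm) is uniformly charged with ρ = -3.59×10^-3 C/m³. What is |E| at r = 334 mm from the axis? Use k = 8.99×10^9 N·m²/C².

Take a coaxial cylindrical Gaussian surface of radius r = 334 mm and length L (r > 197 mm, full cross-section enclosed).
λ_enc = ρ·πR² = (-3.59×10^-3)π(0.197)² = -4.377×10^-4 C/m.
Applying ∮E·dA = Q_enc/ε₀ with the end caps contributing no flux:
E = 2k|λ_enc|/r = 2(8.99×10^9)(4.377e-4)/(0.334) = 2.36e7 N/C.

|E| = 2.36×10^7 V/m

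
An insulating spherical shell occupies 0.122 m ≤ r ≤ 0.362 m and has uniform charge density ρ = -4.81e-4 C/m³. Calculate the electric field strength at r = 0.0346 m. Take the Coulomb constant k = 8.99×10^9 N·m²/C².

|E| = 0 V/m

Symmetry ⇒ E = E(r) r̂. Gaussian sphere of radius r = 0.0346 m (r < 0.122 m, inside the empty cavity).
No charge is enclosed, so by Gauss's law E·4πr² = 0 ⇒ E = 0.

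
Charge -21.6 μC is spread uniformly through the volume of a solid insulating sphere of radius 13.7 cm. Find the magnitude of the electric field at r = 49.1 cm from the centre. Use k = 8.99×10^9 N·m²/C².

Take a concentric spherical Gaussian surface of radius r = 49.1 cm (r > R, so the entire charge is enclosed).
Q_enc = -21.6 μC = -2.16×10^-5 C.
Gauss's law: E·4πr² = Q_enc/ε₀.
E = k|Q_enc|/r² = (8.99×10^9)(2.16×10^-5)/(0.491)² = 8.05×10^5 N/C.

8.05×10^5 V/m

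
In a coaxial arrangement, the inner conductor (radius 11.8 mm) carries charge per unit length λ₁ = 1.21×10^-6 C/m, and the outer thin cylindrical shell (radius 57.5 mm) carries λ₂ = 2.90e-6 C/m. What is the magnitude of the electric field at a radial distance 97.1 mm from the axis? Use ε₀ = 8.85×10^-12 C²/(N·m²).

|E| ≈ 7.61×10^5 V/m

Coaxial Gaussian cylinder, radius r = 97.1 mm, length L (r > 57.5 mm, enclosing both).
λ_enc = λ₁ + λ₂ = (1.21×10^-6) + (2.90×10^-6) = 4.11×10^-6 C/m.
Since E is radial and uniform over the curved surface, Φ = E·2πrL = Q_enc/ε₀ = λ_enc L/ε₀.
E = |λ_enc|/(2πε₀r) = (4.11×10^-6)/(2π·8.85×10^-12·0.0971) = 7.61e5 N/C.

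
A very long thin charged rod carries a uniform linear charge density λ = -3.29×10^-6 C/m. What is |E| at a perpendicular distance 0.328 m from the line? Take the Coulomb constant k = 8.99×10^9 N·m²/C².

Choose a coaxial cylinder of radius r = 0.328 m (arbitrary length L) as the Gaussian surface.
Q_enc = λL, so λ_enc = -3.29e-6 C/m.
Gauss's law: E·2πrL = λ_enc L/ε₀.
E = 2k|λ_enc|/r = 2(8.99×10^9)(3.29×10^-6)/(0.328) = 1.80×10^5 N/C.

E ≈ 1.80×10^5 N/C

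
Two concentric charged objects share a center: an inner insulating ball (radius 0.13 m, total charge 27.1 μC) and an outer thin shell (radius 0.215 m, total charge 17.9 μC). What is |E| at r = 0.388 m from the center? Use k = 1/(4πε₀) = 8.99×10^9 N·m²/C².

E = 2.69×10^6 N/C

Use a concentric Gaussian sphere at r = 0.388 m (r > 0.215 m, enclosing both).
Q_enc = (27.1 μC) + (17.9 μC) = 4.50×10^-5 C.
By Gauss's law, ∮E·dA = E·4πr² = Q_enc/ε₀.
E = k|Q_enc|/r² = (8.99×10^9)(4.50×10^-5)/(0.388)² = 2.69×10^6 N/C.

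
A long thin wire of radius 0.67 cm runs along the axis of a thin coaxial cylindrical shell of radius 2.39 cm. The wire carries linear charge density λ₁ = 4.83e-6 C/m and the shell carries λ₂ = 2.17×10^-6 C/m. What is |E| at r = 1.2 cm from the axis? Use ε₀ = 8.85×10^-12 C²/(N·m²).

Choose a coaxial cylinder of radius r = 1.2 cm (arbitrary length L) as the Gaussian surface (between the conductors, 0.67 cm < r < 2.39 cm).
The shell at 2.39 cm lies outside the Gaussian surface, so λ_enc = λ₁ = 4.83×10^-6 C/m.
Since E is radial and uniform over the curved surface, Φ = E·2πrL = Q_enc/ε₀ = λ_enc L/ε₀.
E = |λ_enc|/(2πε₀r) = (4.83×10^-6)/(2π·8.85×10^-12·0.012) = 7.24e6 N/C.

7.24×10^6 V/m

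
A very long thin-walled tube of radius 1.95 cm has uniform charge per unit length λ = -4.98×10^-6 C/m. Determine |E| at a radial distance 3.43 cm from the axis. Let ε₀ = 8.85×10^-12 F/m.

|E| ≈ 2.61×10^6 N/C

Choose a coaxial cylinder of radius r = 3.43 cm (arbitrary length L) as the Gaussian surface (r > 1.95 cm).
The full line charge is enclosed: λ_enc = -4.98×10^-6 C/m.
Gauss's law: E·2πrL = λ_enc L/ε₀.
E = |λ_enc|/(2πε₀r) = (4.98e-6)/(2π·8.85×10^-12·0.0343) = 2.61×10^6 N/C.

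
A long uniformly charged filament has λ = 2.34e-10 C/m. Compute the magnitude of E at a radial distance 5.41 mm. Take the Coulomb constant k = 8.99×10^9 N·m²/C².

Coaxial Gaussian cylinder, radius r = 5.41 mm, length L.
Q_enc = λL, so λ_enc = 2.34×10^-10 C/m.
Since E is radial and uniform over the curved surface, Φ = E·2πrL = Q_enc/ε₀ = λ_enc L/ε₀.
E = 2k|λ_enc|/r = 2(8.99×10^9)(2.34e-10)/(0.00541) = 778 N/C.

778 N/C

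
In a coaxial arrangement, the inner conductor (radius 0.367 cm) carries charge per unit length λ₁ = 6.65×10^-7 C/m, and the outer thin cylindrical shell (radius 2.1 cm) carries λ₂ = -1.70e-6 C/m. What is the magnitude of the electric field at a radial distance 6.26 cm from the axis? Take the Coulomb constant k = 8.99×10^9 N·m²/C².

2.97×10^5 N/C

Coaxial Gaussian cylinder, radius r = 6.26 cm, length L (r > 2.1 cm, enclosing both).
λ_enc = λ₁ + λ₂ = (6.65×10^-7) + (-1.70e-6) = -1.035×10^-6 C/m.
Applying ∮E·dA = Q_enc/ε₀ with the end caps contributing no flux:
E = 2k|λ_enc|/r = 2(8.99×10^9)(1.035×10^-6)/(0.0626) = 2.97×10^5 N/C.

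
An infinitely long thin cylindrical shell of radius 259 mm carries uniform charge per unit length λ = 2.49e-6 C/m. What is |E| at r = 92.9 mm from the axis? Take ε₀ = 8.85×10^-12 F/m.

Take a coaxial cylindrical Gaussian surface of radius r = 92.9 mm and length L (r < 259 mm, inside the shell).
All the surface charge lies outside this cylinder: Q_enc = 0, hence E = 0.

|E| = 0 N/C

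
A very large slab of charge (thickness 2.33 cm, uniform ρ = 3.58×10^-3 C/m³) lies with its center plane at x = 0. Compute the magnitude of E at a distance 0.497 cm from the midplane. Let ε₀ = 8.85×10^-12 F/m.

By symmetry E is perpendicular to the slab. A Gaussian pillbox from −0.497 cm to +0.497 cm (face area A) lies entirely within the slab.
Q_enc = ρ·(2x)·A and flux = 2EA, so 2EA = 2ρxA/ε₀ ⇒ E = |ρ|x/ε₀.
E = (3.58e-3)(0.00497)/(8.85×10^-12) = 2.01×10^6 N/C.

E = 2.01e6 N/C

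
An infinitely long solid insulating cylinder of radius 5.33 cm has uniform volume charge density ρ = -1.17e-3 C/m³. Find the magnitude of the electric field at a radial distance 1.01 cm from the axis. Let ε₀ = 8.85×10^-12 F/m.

Take a coaxial cylindrical Gaussian surface of radius r = 1.01 cm and length L (r < R).
Enclosed charge per unit length: λ_enc = ρ·πr² = (-1.17×10^-3)π(0.0101)² = -3.75e-7 C/m.
Gauss's law: E·2πrL = λ_enc L/ε₀.
E = |λ_enc|/(2πε₀r) = (3.75×10^-7)/(2π·8.85×10^-12·0.0101) = 6.68×10^5 N/C.

E ≈ 6.68×10^5 N/C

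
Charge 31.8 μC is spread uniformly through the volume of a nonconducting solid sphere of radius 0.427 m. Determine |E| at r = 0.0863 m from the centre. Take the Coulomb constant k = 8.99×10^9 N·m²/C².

Symmetry ⇒ E = E(r) r̂. Gaussian sphere of radius r = 0.0863 m (r < R).
For a uniform sphere the enclosed fraction is (r/R)³, so Q_enc = (31.8 μC)(0.0863/0.427)³ = 2.625×10^-7 C.
Since E is radial and uniform over the Gaussian sphere, Φ = E·4πr² = Q_enc/ε₀.
E = k|Q_enc|/r² = (8.99×10^9)(2.625×10^-7)/(0.0863)² = 3.17×10^5 N/C.

3.17e5 N/C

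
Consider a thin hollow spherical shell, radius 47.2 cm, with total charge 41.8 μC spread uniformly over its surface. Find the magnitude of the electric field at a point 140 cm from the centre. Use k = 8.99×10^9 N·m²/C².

E = 1.92×10^5 N/C

Take a concentric spherical Gaussian surface of radius r = 140 cm (r > 47.2 cm).
The entire shell is enclosed: Q_enc = 4.18e-5 C.
Applying ∮E·dA = Q_enc/ε₀ with Φ = E(4πr²):
E = k|Q_enc|/r² = (8.99×10^9)(4.18e-5)/(1.4)² = 1.92×10^5 N/C.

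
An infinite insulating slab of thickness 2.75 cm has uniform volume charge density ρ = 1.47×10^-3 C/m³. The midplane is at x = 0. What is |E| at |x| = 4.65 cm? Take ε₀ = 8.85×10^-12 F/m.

The point |x| = 4.65 cm lies outside the slab (half-thickness 0.01375 m). A symmetric pillbox spanning the full slab encloses Q_enc = ρ·d·A.
Flux = 2EA ⇒ E = |ρ|d/(2ε₀), independent of distance outside.
E = (1.47×10^-3)(0.0275)/(2·8.85×10^-12) = 2.28e6 N/C.

E = 2.28e6 V/m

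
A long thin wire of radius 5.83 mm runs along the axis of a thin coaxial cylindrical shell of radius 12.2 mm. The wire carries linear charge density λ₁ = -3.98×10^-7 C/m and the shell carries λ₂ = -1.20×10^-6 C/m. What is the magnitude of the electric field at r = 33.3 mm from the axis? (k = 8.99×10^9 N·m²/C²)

E = 8.63e5 V/m

Take a coaxial cylindrical Gaussian surface of radius r = 33.3 mm and length L (r > 12.2 mm, enclosing both).
λ_enc = λ₁ + λ₂ = (-3.98×10^-7) + (-1.20×10^-6) = -1.598×10^-6 C/m.
Gauss's law: E·2πrL = λ_enc L/ε₀.
E = 2k|λ_enc|/r = 2(8.99×10^9)(1.598e-6)/(0.0333) = 8.63×10^5 N/C.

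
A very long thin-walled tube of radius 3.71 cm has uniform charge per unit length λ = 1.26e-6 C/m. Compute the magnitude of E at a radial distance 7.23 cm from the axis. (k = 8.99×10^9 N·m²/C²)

E = 3.13×10^5 N/C

By cylindrical symmetry E is radial; use a coaxial Gaussian cylinder of radius 7.23 cm and length L (r > 3.71 cm).
The full line charge is enclosed: λ_enc = 1.26e-6 C/m.
Gauss's law: E·2πrL = λ_enc L/ε₀.
E = 2k|λ_enc|/r = 2(8.99×10^9)(1.26×10^-6)/(0.0723) = 3.13×10^5 N/C.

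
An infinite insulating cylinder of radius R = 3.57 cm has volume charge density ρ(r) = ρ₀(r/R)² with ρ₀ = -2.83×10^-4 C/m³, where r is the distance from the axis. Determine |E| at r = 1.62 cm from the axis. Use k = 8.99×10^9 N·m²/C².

By cylindrical symmetry E is radial; use a coaxial Gaussian cylinder of radius 1.62 cm and length L (r < R).
Integrating ρ over the cross-section to radius r: λ_enc = (2πρ₀/R²) ∫₀^r r'^3 dr' = 2πρ₀ r^4/(4·R²) = -2.402×10^-8 C/m.
Since E is radial and uniform over the curved surface, Φ = E·2πrL = Q_enc/ε₀ = λ_enc L/ε₀.
E = 2k|λ_enc|/r = 2(8.99×10^9)(2.402×10^-8)/(0.0162) = 2.67×10^4 N/C.

E ≈ 2.67e4 N/C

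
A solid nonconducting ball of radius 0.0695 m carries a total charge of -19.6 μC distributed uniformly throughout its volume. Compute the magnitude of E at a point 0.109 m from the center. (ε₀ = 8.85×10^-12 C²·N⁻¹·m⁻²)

E ≈ 1.48×10^7 N/C

Use a concentric Gaussian sphere at r = 0.109 m (r > R, so the entire charge is enclosed).
Q_enc = -19.6 μC = -1.96×10^-5 C.
Applying ∮E·dA = Q_enc/ε₀ with Φ = E(4πr²):
E = |Q_enc|/(4πε₀r²) = (1.96×10^-5)/(4π·8.85×10^-12·(0.109)²) = 1.48×10^7 N/C.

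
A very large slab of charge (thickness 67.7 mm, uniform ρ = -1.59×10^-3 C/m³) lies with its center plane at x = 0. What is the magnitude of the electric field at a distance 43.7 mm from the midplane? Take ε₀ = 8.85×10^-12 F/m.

|E| = 6.08×10^6 N/C

The point |x| = 43.7 mm lies outside the slab (half-thickness 0.03385 m). A symmetric pillbox spanning the full slab encloses Q_enc = ρ·d·A.
Flux = 2EA ⇒ E = |ρ|d/(2ε₀), independent of distance outside.
E = (1.59×10^-3)(0.0677)/(2·8.85×10^-12) = 6.08×10^6 N/C.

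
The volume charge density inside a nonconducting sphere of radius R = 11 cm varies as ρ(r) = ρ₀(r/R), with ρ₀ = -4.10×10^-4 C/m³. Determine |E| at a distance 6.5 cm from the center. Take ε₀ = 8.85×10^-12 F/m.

By spherical symmetry E is radial; choose a Gaussian sphere of radius r = 6.5 cm (r < R).
Integrate the density: Q_enc = 4π ∫₀^r ρ₀(r'/R)^1 r'² dr' = 4πρ₀ r^4/(4·R) = -2.09×10^-7 C.
Applying ∮E·dA = Q_enc/ε₀ with Φ = E(4πr²):
E = |Q_enc|/(4πε₀r²) = (2.09e-7)/(4π·8.85×10^-12·(0.065)²) = 4.45e5 N/C.

4.45×10^5 V/m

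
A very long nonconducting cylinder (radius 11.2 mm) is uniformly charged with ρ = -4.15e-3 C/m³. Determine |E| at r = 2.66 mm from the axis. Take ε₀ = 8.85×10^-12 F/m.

E = 6.24×10^5 V/m

Choose a coaxial cylinder of radius r = 2.66 mm (arbitrary length L) as the Gaussian surface (r < R).
Charge inside radius r per length L is ρ·πr²·L, so λ_enc = ρπr² = -9.225e-8 C/m.
Gauss's law: E·2πrL = λ_enc L/ε₀.
E = |λ_enc|/(2πε₀r) = (9.225×10^-8)/(2π·8.85×10^-12·0.00266) = 6.24×10^5 N/C.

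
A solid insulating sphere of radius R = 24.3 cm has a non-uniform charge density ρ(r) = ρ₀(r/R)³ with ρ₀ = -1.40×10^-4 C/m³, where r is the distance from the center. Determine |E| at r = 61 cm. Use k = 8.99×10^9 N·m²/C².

By spherical symmetry E is radial; choose a Gaussian sphere of radius r = 61 cm (r > R, all charge enclosed).
Q_enc = 4π ∫₀^R ρ₀(r'/R)^3 r'² dr' = 4πρ₀R³/6 = -4.207×10^-6 C.
Gauss's law: E·4πr² = Q_enc/ε₀.
E = k|Q_enc|/r² = (8.99×10^9)(4.207×10^-6)/(0.61)² = 1.02×10^5 N/C.

|E| = 1.02e5 N/C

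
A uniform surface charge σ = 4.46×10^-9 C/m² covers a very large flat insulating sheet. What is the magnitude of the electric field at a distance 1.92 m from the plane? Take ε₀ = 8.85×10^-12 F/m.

By planar symmetry E is perpendicular to the sheet and uniform; use a Gaussian pillbox with flat faces of area A on each side of the sheet.
Flux Φ = 2EA and Q_enc = σA, so 2EA = σA/ε₀ ⇒ E = |σ|/(2ε₀), independent of distance.
E = |σ|/(2ε₀) = (4.46×10^-9)/(2·8.85×10^-12) = 252 N/C.

252 V/m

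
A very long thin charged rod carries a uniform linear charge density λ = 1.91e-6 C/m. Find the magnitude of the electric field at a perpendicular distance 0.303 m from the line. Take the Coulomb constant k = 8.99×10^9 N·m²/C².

|E| = 1.13×10^5 N/C

Coaxial Gaussian cylinder, radius r = 0.303 m, length L.
Q_enc = λL, so λ_enc = 1.91×10^-6 C/m.
By Gauss's law (flux through the curved wall only), E·2πrL = λ_enc L/ε₀.
E = 2k|λ_enc|/r = 2(8.99×10^9)(1.91e-6)/(0.303) = 1.13×10^5 N/C.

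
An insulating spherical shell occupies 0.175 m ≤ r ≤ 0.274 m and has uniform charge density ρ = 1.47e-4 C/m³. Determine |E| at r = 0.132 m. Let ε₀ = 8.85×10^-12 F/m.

|E| = 0 N/C

By spherical symmetry E is radial; choose a Gaussian sphere of radius r = 0.132 m (r < 0.175 m, inside the empty cavity).
Q_enc = 0 (all charge lies at larger r); Gauss's law gives E = 0.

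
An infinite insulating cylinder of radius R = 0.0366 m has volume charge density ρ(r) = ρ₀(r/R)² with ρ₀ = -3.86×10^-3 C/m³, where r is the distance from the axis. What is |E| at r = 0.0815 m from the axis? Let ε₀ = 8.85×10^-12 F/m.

Choose a coaxial cylinder of radius r = 0.0815 m (arbitrary length L) as the Gaussian surface (r > R, full charge per length enclosed).
λ_enc = 2π ∫₀^R ρ₀(r'/R)^2 r' dr' = 2πρ₀R²/4 = -8.122×10^-6 C/m.
Since E is radial and uniform over the curved surface, Φ = E·2πrL = Q_enc/ε₀ = λ_enc L/ε₀.
E = |λ_enc|/(2πε₀r) = (8.122e-6)/(2π·8.85×10^-12·0.0815) = 1.79e6 N/C.

E ≈ 1.79×10^6 N/C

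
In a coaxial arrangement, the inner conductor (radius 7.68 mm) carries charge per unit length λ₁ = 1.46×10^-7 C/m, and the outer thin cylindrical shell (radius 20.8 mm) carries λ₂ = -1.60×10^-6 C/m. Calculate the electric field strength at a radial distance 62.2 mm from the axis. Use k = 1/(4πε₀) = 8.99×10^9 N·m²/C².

E = 4.20e5 N/C

Take a coaxial cylindrical Gaussian surface of radius r = 62.2 mm and length L (r > 20.8 mm, enclosing both).
λ_enc = λ₁ + λ₂ = (1.46×10^-7) + (-1.60×10^-6) = -1.454×10^-6 C/m.
Since E is radial and uniform over the curved surface, Φ = E·2πrL = Q_enc/ε₀ = λ_enc L/ε₀.
E = 2k|λ_enc|/r = 2(8.99×10^9)(1.454×10^-6)/(0.0622) = 4.20×10^5 N/C.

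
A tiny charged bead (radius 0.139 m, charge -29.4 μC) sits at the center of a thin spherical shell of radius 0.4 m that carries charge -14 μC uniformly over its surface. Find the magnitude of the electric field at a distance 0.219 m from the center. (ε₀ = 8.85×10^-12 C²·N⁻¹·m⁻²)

Symmetry ⇒ E = E(r) r̂. Gaussian sphere of radius r = 0.219 m (between the bodies, 0.139 m < r < 0.4 m).
The shell at 0.4 m lies outside the Gaussian surface, so Q_enc = -29.4 μC = -2.94×10^-5 C.
By Gauss's law, ∮E·dA = E·4πr² = Q_enc/ε₀.
E = |Q_enc|/(4πε₀r²) = (2.94×10^-5)/(4π·8.85×10^-12·(0.219)²) = 5.51e6 N/C.

E ≈ 5.51e6 V/m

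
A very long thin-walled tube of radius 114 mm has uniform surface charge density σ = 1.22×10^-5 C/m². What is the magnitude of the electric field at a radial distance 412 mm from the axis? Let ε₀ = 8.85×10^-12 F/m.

Choose a coaxial cylinder of radius r = 412 mm (arbitrary length L) as the Gaussian surface (r > 114 mm).
The whole shell is enclosed: λ_enc = σ·2πR = (1.22e-5)·2π·(0.114) = 8.739×10^-6 C/m.
Applying ∮E·dA = Q_enc/ε₀ with the end caps contributing no flux:
E = |λ_enc|/(2πε₀r) = (8.739×10^-6)/(2π·8.85×10^-12·0.412) = 3.81×10^5 N/C.

E = 3.81e5 N/C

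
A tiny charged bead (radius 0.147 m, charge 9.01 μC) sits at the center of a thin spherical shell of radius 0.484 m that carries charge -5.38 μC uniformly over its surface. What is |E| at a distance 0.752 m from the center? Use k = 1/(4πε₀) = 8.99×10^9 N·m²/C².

Symmetry ⇒ E = E(r) r̂. Gaussian sphere of radius r = 0.752 m (r > 0.484 m, enclosing both).
Q_enc = (9.01 μC) + (-5.38 μC) = 3.63×10^-6 C.
Gauss's law: E·4πr² = Q_enc/ε₀.
E = k|Q_enc|/r² = (8.99×10^9)(3.63×10^-6)/(0.752)² = 5.77×10^4 N/C.

E = 5.77×10^4 N/C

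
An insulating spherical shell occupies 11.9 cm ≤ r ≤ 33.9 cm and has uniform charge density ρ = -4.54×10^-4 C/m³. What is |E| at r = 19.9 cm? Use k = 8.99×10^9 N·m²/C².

|E| = 2.67e6 V/m

Use a concentric Gaussian sphere at r = 19.9 cm (within the shell material, 11.9 cm < r < 33.9 cm).
Only the shell between 11.9 cm and r is enclosed: Q_enc = ρ·(4π/3)(r³ − a³) = (-4.54×10^-4)·(4π/3)·((0.199)³ − (0.119)³) = -1.178×10^-5 C.
Gauss's law: E·4πr² = Q_enc/ε₀.
E = k|Q_enc|/r² = (8.99×10^9)(1.178×10^-5)/(0.199)² = 2.67×10^6 N/C.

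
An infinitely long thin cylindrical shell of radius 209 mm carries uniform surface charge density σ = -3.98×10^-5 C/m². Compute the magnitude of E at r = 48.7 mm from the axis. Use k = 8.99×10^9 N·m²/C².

E = 0 (no enclosed charge)

By cylindrical symmetry E is radial; use a coaxial Gaussian cylinder of radius 48.7 mm and length L (r < 209 mm, inside the shell).
No charge is enclosed, so Gauss's law gives E·2πrL = 0 ⇒ E = 0.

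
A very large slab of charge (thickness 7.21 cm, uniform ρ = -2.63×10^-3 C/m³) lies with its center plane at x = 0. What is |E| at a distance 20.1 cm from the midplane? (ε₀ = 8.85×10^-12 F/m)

The point |x| = 20.1 cm lies outside the slab (half-thickness 0.03605 m). A symmetric pillbox spanning the full slab encloses Q_enc = ρ·d·A.
Flux = 2EA ⇒ E = |ρ|d/(2ε₀), independent of distance outside.
E = (2.63×10^-3)(0.0721)/(2·8.85×10^-12) = 1.07×10^7 N/C.

|E| = 1.07×10^7 N/C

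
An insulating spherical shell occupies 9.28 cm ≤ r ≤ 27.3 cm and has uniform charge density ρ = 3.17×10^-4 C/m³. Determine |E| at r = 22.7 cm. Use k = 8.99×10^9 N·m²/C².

Take a concentric spherical Gaussian surface of radius r = 22.7 cm (within the shell material, 9.28 cm < r < 27.3 cm).
Enclosed charge is the volume from a to r: Q_enc = (4π/3)ρ(r³ − a³) = 1.447×10^-5 C.
Since E is radial and uniform over the Gaussian sphere, Φ = E·4πr² = Q_enc/ε₀.
E = k|Q_enc|/r² = (8.99×10^9)(1.447e-5)/(0.227)² = 2.52e6 N/C.

2.52×10^6 N/C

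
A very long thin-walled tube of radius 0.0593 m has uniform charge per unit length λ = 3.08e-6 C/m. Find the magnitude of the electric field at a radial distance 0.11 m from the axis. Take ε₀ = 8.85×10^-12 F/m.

|E| ≈ 5.04×10^5 N/C

Take a coaxial cylindrical Gaussian surface of radius r = 0.11 m and length L (r > 0.0593 m).
The full line charge is enclosed: λ_enc = 3.08×10^-6 C/m.
By Gauss's law (flux through the curved wall only), E·2πrL = λ_enc L/ε₀.
E = |λ_enc|/(2πε₀r) = (3.08×10^-6)/(2π·8.85×10^-12·0.11) = 5.04×10^5 N/C.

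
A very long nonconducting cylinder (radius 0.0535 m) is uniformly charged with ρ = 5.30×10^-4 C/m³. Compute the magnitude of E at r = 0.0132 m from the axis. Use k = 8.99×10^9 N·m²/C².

|E| = 3.95×10^5 N/C

Choose a coaxial cylinder of radius r = 0.0132 m (arbitrary length L) as the Gaussian surface (r < R).
Enclosed charge per unit length: λ_enc = ρ·πr² = (5.30×10^-4)π(0.0132)² = 2.901×10^-7 C/m.
By Gauss's law (flux through the curved wall only), E·2πrL = λ_enc L/ε₀.
E = 2k|λ_enc|/r = 2(8.99×10^9)(2.901e-7)/(0.0132) = 3.95×10^5 N/C.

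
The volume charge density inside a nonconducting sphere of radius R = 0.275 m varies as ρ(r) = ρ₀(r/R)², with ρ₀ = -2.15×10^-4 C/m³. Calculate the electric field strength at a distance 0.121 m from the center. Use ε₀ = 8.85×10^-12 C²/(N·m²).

|E| ≈ 1.14×10^5 N/C

By spherical symmetry E is radial; choose a Gaussian sphere of radius r = 0.121 m (r < R).
Integrate the density: Q_enc = 4π ∫₀^r ρ₀(r'/R)^2 r'² dr' = 4πρ₀ r^5/(5·R²) = -1.853×10^-7 C.
Gauss's law: E·4πr² = Q_enc/ε₀.
E = |Q_enc|/(4πε₀r²) = (1.853×10^-7)/(4π·8.85×10^-12·(0.121)²) = 1.14×10^5 N/C.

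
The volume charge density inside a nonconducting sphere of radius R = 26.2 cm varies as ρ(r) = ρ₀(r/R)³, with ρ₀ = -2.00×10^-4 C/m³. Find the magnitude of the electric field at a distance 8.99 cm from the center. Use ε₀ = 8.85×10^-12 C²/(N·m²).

|E| = 1.37e4 N/C

Use a concentric Gaussian sphere at r = 8.99 cm (r < R).
Q_enc = ∫₀^r ρ(r')·4πr'² dr' = (4πρ₀/R³) ∫₀^r r'^5 dr' = 4πρ₀ r^6/(6·R³) = -1.23e-8 C.
Applying ∮E·dA = Q_enc/ε₀ with Φ = E(4πr²):
E = |Q_enc|/(4πε₀r²) = (1.23e-8)/(4π·8.85×10^-12·(0.0899)²) = 1.37e4 N/C.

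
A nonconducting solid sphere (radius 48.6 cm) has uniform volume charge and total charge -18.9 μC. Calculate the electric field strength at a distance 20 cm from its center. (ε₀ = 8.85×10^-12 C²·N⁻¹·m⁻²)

Symmetry ⇒ E = E(r) r̂. Gaussian sphere of radius r = 20 cm (r < R).
Only the charge within r is enclosed: Q_enc = Q·(r/R)³ = (-18.9 μC)·(20 cm/48.6 cm)³ = -1.317×10^-6 C.
Applying ∮E·dA = Q_enc/ε₀ with Φ = E(4πr²):
E = |Q_enc|/(4πε₀r²) = (1.317×10^-6)/(4π·8.85×10^-12·(0.2)²) = 2.96×10^5 N/C.

2.96×10^5 N/C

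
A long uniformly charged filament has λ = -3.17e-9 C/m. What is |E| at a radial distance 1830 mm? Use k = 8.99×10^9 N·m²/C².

Coaxial Gaussian cylinder, radius r = 1830 mm, length L.
Q_enc = λL, so λ_enc = -3.17×10^-9 C/m.
Since E is radial and uniform over the curved surface, Φ = E·2πrL = Q_enc/ε₀ = λ_enc L/ε₀.
E = 2k|λ_enc|/r = 2(8.99×10^9)(3.17×10^-9)/(1.83) = 31.1 N/C.

|E| ≈ 31.1 N/C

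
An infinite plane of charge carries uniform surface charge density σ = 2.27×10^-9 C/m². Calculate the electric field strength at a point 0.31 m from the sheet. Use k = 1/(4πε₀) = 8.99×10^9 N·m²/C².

By planar symmetry E is perpendicular to the sheet and uniform; use a Gaussian pillbox with flat faces of area A on each side of the sheet.
Only the two end caps contribute flux: Φ = 2EA. With Q_enc = σA, Gauss's law gives E = |σ|/(2ε₀).
E = 2πk|σ| = 2π(8.99×10^9)(2.27e-9) = 128 N/C.

|E| ≈ 128 N/C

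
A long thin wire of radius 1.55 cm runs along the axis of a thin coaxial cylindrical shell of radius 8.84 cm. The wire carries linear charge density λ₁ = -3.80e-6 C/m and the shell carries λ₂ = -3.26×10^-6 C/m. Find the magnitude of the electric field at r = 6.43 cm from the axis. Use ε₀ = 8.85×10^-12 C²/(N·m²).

Take a coaxial cylindrical Gaussian surface of radius r = 6.43 cm and length L (between the conductors, 1.55 cm < r < 8.84 cm).
The shell at 8.84 cm lies outside the Gaussian surface, so λ_enc = λ₁ = -3.80×10^-6 C/m.
Gauss's law: E·2πrL = λ_enc L/ε₀.
E = |λ_enc|/(2πε₀r) = (3.80e-6)/(2π·8.85×10^-12·0.0643) = 1.06×10^6 N/C.

|E| = 1.06×10^6 N/C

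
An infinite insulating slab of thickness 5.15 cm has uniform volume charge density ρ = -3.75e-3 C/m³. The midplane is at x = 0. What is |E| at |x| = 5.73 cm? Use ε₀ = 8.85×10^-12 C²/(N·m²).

The point |x| = 5.73 cm lies outside the slab (half-thickness 0.02575 m). A symmetric pillbox spanning the full slab encloses Q_enc = ρ·d·A.
Flux = 2EA ⇒ E = |ρ|d/(2ε₀), independent of distance outside.
E = (3.75e-3)(0.0515)/(2·8.85×10^-12) = 1.09×10^7 N/C.

1.09×10^7 V/m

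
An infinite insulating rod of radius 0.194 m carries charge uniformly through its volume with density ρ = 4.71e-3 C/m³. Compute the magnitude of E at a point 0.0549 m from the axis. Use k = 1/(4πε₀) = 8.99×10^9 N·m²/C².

E = 1.46e7 V/m

Take a coaxial cylindrical Gaussian surface of radius r = 0.0549 m and length L (r < R).
Enclosed charge per unit length: λ_enc = ρ·πr² = (4.71×10^-3)π(0.0549)² = 4.46×10^-5 C/m.
Since E is radial and uniform over the curved surface, Φ = E·2πrL = Q_enc/ε₀ = λ_enc L/ε₀.
E = 2k|λ_enc|/r = 2(8.99×10^9)(4.46×10^-5)/(0.0549) = 1.46×10^7 N/C.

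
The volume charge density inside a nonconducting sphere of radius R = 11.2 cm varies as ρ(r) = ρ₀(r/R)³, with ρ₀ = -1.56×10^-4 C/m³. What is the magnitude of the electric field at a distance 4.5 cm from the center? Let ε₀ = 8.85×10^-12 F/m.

|E| ≈ 8.57×10^3 N/C

Take a concentric spherical Gaussian surface of radius r = 4.5 cm (r < R).
Q_enc = ∫₀^r ρ(r')·4πr'² dr' = (4πρ₀/R³) ∫₀^r r'^5 dr' = 4πρ₀ r^6/(6·R³) = -1.931e-9 C.
Applying ∮E·dA = Q_enc/ε₀ with Φ = E(4πr²):
E = |Q_enc|/(4πε₀r²) = (1.931e-9)/(4π·8.85×10^-12·(0.045)²) = 8.57e3 N/C.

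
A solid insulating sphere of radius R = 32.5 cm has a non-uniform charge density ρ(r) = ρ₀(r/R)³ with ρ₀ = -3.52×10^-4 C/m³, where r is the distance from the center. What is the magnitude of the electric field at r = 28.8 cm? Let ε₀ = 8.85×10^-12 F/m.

Use a concentric Gaussian sphere at r = 28.8 cm (r < R).
Integrate the density: Q_enc = 4π ∫₀^r ρ₀(r'/R)^3 r'² dr' = 4πρ₀ r^6/(6·R³) = -1.225e-5 C.
Applying ∮E·dA = Q_enc/ε₀ with Φ = E(4πr²):
E = |Q_enc|/(4πε₀r²) = (1.225×10^-5)/(4π·8.85×10^-12·(0.288)²) = 1.33×10^6 N/C.

|E| = 1.33×10^6 N/C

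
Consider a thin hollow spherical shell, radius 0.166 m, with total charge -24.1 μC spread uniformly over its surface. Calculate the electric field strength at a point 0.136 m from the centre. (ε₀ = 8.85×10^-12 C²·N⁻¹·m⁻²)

Symmetry ⇒ E = E(r) r̂. Gaussian sphere of radius r = 0.136 m (inside the shell, r < 0.166 m).
All the charge is outside the Gaussian surface: Q_enc = 0, hence E = 0 everywhere inside the shell.

E = 0 (no enclosed charge)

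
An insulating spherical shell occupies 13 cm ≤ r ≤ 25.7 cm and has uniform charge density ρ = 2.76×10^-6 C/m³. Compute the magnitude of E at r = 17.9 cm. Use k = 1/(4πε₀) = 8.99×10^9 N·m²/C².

|E| = 1.15×10^4 N/C

Use a concentric Gaussian sphere at r = 17.9 cm (within the shell material, 13 cm < r < 25.7 cm).
Only the shell between 13 cm and r is enclosed: Q_enc = ρ·(4π/3)(r³ − a³) = (2.76×10^-6)·(4π/3)·((0.179)³ − (0.13)³) = 4.091×10^-8 C.
By Gauss's law, ∮E·dA = E·4πr² = Q_enc/ε₀.
E = k|Q_enc|/r² = (8.99×10^9)(4.091×10^-8)/(0.179)² = 1.15×10^4 N/C.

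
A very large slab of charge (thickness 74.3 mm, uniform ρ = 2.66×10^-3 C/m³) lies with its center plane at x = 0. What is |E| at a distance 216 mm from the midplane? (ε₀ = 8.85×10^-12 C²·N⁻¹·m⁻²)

|E| ≈ 1.12×10^7 V/m

The point |x| = 216 mm lies outside the slab (half-thickness 0.03715 m). A symmetric pillbox spanning the full slab encloses Q_enc = ρ·d·A.
Flux = 2EA ⇒ E = |ρ|d/(2ε₀), independent of distance outside.
E = (2.66×10^-3)(0.0743)/(2·8.85×10^-12) = 1.12e7 N/C.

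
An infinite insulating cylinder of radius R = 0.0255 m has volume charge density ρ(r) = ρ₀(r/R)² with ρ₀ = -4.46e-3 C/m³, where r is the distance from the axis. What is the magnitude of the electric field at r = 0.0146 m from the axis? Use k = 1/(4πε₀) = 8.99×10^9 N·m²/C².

E = 6.03e5 V/m

By cylindrical symmetry E is radial; use a coaxial Gaussian cylinder of radius 0.0146 m and length L (r < R).
λ_enc = ∫₀^r ρ(r')·2πr' dr' = (2πρ₀/R²)·r^4/4 = -4.895×10^-7 C/m.
Since E is radial and uniform over the curved surface, Φ = E·2πrL = Q_enc/ε₀ = λ_enc L/ε₀.
E = 2k|λ_enc|/r = 2(8.99×10^9)(4.895×10^-7)/(0.0146) = 6.03×10^5 N/C.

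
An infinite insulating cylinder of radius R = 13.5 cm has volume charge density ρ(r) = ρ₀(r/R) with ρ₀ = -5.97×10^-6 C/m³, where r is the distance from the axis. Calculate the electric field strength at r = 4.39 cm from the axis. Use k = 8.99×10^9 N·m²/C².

3.21×10^3 N/C

Choose a coaxial cylinder of radius r = 4.39 cm (arbitrary length L) as the Gaussian surface (r < R).
Integrating ρ over the cross-section to radius r: λ_enc = (2πρ₀/R) ∫₀^r r'^2 dr' = 2πρ₀ r^3/(3·R) = -7.836×10^-9 C/m.
Since E is radial and uniform over the curved surface, Φ = E·2πrL = Q_enc/ε₀ = λ_enc L/ε₀.
E = 2k|λ_enc|/r = 2(8.99×10^9)(7.836×10^-9)/(0.0439) = 3.21×10^3 N/C.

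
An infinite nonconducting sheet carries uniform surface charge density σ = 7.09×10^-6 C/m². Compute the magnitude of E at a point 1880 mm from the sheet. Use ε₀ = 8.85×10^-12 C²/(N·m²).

E ≈ 4.01×10^5 N/C

By planar symmetry E is perpendicular to the sheet and uniform; use a Gaussian pillbox with flat faces of area A on each side of the sheet.
Flux Φ = 2EA and Q_enc = σA, so 2EA = σA/ε₀ ⇒ E = |σ|/(2ε₀), independent of distance.
E = |σ|/(2ε₀) = (7.09×10^-6)/(2·8.85×10^-12) = 4.01e5 N/C.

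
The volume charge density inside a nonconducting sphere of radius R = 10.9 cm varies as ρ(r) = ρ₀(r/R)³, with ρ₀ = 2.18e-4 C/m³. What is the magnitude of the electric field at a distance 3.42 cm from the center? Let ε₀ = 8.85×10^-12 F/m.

By spherical symmetry E is radial; choose a Gaussian sphere of radius r = 3.42 cm (r < R).
Q_enc = ∫₀^r ρ(r')·4πr'² dr' = (4πρ₀/R³) ∫₀^r r'^5 dr' = 4πρ₀ r^6/(6·R³) = 5.641×10^-10 C.
Since E is radial and uniform over the Gaussian sphere, Φ = E·4πr² = Q_enc/ε₀.
E = |Q_enc|/(4πε₀r²) = (5.641×10^-10)/(4π·8.85×10^-12·(0.0342)²) = 4.34e3 N/C.

E = 4.34×10^3 N/C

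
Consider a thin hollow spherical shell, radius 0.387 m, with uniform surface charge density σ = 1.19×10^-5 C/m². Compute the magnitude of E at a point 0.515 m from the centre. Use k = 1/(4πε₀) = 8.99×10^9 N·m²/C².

|E| = 7.59×10^5 V/m

Use a concentric Gaussian sphere at r = 0.515 m (r > 0.387 m).
The entire shell is enclosed: Q_enc = σ·4πR² = (1.19e-5)·4π·(0.387)² = 2.24×10^-5 C.
Gauss's law: E·4πr² = Q_enc/ε₀.
E = k|Q_enc|/r² = (8.99×10^9)(2.24e-5)/(0.515)² = 7.59×10^5 N/C.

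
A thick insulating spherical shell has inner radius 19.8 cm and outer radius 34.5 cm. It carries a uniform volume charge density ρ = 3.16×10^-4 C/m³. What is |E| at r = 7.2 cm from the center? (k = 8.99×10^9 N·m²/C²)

Take a concentric spherical Gaussian surface of radius r = 7.2 cm (r < 19.8 cm, inside the empty cavity).
No charge is enclosed, so by Gauss's law E·4πr² = 0 ⇒ E = 0.

|E| = 0 N/C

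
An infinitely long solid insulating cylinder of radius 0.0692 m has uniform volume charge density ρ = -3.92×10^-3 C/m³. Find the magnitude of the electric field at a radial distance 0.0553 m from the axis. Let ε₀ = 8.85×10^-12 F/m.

Take a coaxial cylindrical Gaussian surface of radius r = 0.0553 m and length L (r < R).
Charge inside radius r per length L is ρ·πr²·L, so λ_enc = ρπr² = -3.766×10^-5 C/m.
By Gauss's law (flux through the curved wall only), E·2πrL = λ_enc L/ε₀.
E = |λ_enc|/(2πε₀r) = (3.766×10^-5)/(2π·8.85×10^-12·0.0553) = 1.22×10^7 N/C.

E = 1.22e7 N/C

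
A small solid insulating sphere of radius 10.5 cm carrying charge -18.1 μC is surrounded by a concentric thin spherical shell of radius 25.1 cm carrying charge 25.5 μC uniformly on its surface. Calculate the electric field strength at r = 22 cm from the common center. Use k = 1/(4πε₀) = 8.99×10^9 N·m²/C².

By spherical symmetry E is radial; choose a Gaussian sphere of radius r = 22 cm (between the bodies, 10.5 cm < r < 25.1 cm).
Only the inner charge is enclosed; the outer shell contributes nothing inside itself. Q_enc = -18.1 μC = -1.81e-5 C.
Applying ∮E·dA = Q_enc/ε₀ with Φ = E(4πr²):
E = k|Q_enc|/r² = (8.99×10^9)(1.81×10^-5)/(0.22)² = 3.36e6 N/C.

|E| ≈ 3.36×10^6 N/C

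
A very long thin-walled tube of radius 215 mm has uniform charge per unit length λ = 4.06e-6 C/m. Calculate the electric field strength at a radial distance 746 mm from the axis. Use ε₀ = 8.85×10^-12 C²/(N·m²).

|E| = 9.79×10^4 V/m

By cylindrical symmetry E is radial; use a coaxial Gaussian cylinder of radius 746 mm and length L (r > 215 mm).
The full line charge is enclosed: λ_enc = 4.06×10^-6 C/m.
Applying ∮E·dA = Q_enc/ε₀ with the end caps contributing no flux:
E = |λ_enc|/(2πε₀r) = (4.06e-6)/(2π·8.85×10^-12·0.746) = 9.79×10^4 N/C.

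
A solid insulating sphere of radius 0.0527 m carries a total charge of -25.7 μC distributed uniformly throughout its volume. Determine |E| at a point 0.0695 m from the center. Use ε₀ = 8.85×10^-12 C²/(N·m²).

Symmetry ⇒ E = E(r) r̂. Gaussian sphere of radius r = 0.0695 m (r > R, so the entire charge is enclosed).
Q_enc = -25.7 μC = -2.57e-5 C.
Since E is radial and uniform over the Gaussian sphere, Φ = E·4πr² = Q_enc/ε₀.
E = |Q_enc|/(4πε₀r²) = (2.57×10^-5)/(4π·8.85×10^-12·(0.0695)²) = 4.78×10^7 N/C.

|E| = 4.78e7 V/m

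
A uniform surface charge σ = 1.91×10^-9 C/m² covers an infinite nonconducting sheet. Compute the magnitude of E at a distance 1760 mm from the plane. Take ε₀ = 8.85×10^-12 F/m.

Choose a cylindrical pillbox piercing the sheet, end faces (area A) parallel to it.
Only the two end caps contribute flux: Φ = 2EA. With Q_enc = σA, Gauss's law gives E = |σ|/(2ε₀).
E = |σ|/(2ε₀) = (1.91e-9)/(2·8.85×10^-12) = 108 N/C.

|E| ≈ 108 N/C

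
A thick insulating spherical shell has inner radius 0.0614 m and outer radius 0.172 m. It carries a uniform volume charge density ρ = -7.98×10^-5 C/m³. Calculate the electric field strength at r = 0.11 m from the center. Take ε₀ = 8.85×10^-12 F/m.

E ≈ 2.73×10^5 V/m

Symmetry ⇒ E = E(r) r̂. Gaussian sphere of radius r = 0.11 m (within the shell material, 0.0614 m < r < 0.172 m).
Enclosed charge is the volume from a to r: Q_enc = (4π/3)ρ(r³ − a³) = -3.675×10^-7 C.
Applying ∮E·dA = Q_enc/ε₀ with Φ = E(4πr²):
E = |Q_enc|/(4πε₀r²) = (3.675×10^-7)/(4π·8.85×10^-12·(0.11)²) = 2.73×10^5 N/C.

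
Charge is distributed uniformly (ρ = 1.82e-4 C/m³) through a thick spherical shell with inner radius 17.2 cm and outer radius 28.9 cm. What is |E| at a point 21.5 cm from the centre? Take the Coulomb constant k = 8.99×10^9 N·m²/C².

Use a concentric Gaussian sphere at r = 21.5 cm (within the shell material, 17.2 cm < r < 28.9 cm).
Only the shell between 17.2 cm and r is enclosed: Q_enc = ρ·(4π/3)(r³ − a³) = (1.82e-4)·(4π/3)·((0.215)³ − (0.172)³) = 3.697e-6 C.
Gauss's law: E·4πr² = Q_enc/ε₀.
E = k|Q_enc|/r² = (8.99×10^9)(3.697e-6)/(0.215)² = 7.19×10^5 N/C.

E ≈ 7.19×10^5 N/C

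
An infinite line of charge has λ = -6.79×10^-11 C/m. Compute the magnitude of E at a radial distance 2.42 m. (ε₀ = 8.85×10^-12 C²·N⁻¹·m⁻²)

By cylindrical symmetry E is radial; use a coaxial Gaussian cylinder of radius 2.42 m and length L.
Q_enc = λL, so λ_enc = -6.79×10^-11 C/m.
Gauss's law: E·2πrL = λ_enc L/ε₀.
E = |λ_enc|/(2πε₀r) = (6.79×10^-11)/(2π·8.85×10^-12·2.42) = 0.505 N/C.

|E| = 0.505 V/m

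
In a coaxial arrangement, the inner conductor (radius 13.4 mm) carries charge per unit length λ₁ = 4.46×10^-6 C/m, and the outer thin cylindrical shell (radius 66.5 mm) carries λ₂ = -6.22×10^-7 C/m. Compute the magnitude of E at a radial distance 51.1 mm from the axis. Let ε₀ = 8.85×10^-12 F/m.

E ≈ 1.57e6 N/C

Choose a coaxial cylinder of radius r = 51.1 mm (arbitrary length L) as the Gaussian surface (between the conductors, 13.4 mm < r < 66.5 mm).
Only the inner wire is enclosed; the outer shell contributes nothing inside itself. λ_enc = λ₁ = 4.46×10^-6 C/m.
Since E is radial and uniform over the curved surface, Φ = E·2πrL = Q_enc/ε₀ = λ_enc L/ε₀.
E = |λ_enc|/(2πε₀r) = (4.46×10^-6)/(2π·8.85×10^-12·0.0511) = 1.57×10^6 N/C.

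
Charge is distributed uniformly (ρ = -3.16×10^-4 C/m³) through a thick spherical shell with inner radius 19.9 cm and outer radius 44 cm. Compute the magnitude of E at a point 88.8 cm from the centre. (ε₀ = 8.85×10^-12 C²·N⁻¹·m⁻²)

By spherical symmetry E is radial; choose a Gaussian sphere of radius r = 88.8 cm (r > 44 cm, enclosing the whole shell).
Q_enc = ρ·(4π/3)(b³ − a³) = (-3.16×10^-4)·(4π/3)·((0.44)³ − (0.199)³) = -1.023×10^-4 C.
Applying ∮E·dA = Q_enc/ε₀ with Φ = E(4πr²):
E = |Q_enc|/(4πε₀r²) = (1.023×10^-4)/(4π·8.85×10^-12·(0.888)²) = 1.17×10^6 N/C.

|E| = 1.17e6 N/C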